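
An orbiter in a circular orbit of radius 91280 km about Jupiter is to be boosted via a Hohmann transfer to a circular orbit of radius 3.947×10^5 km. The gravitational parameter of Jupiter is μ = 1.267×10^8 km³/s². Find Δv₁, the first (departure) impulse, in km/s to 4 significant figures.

Δv₁ = 10.23 km/s

Semi-major axis of the transfer orbit: a_t = (91280 + 3.947×10^5)/2 = 2.4299×10^5 km.
Circular speed at r = 91280 km: v_c = √(μ/r) = 37.256 km/s.
Vis-viva on the transfer ellipse at r = 91280 km gives v_t = √[μ(2/r − 1/a_t)] = 47.483 km/s.
Δv₁ = |v_t − v_c| = |47.483 − 37.256| = 10.23 km/s.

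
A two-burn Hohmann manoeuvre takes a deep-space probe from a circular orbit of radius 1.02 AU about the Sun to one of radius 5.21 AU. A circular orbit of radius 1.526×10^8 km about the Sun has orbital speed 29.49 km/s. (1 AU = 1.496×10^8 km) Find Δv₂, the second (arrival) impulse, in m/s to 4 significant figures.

From the circular-orbit relation v² = μ/r at r = 1.526×10^8 km: μ = v²r = (29.49)² × 1.526×10^8 = 1.32710×10^11 km³/s².
In km: r₁ = 1.02 × 1.496×10^8 = 1.52592×10^8 km; r₂ = 5.21 × 1.496×10^8 = 7.79416×10^8 km.
Transfer-ellipse semi-major axis a_t = (r₁ + r₂)/2 = (1.52592×10^8 + 7.79416×10^8)/2 = 4.66004×10^8 km.
Circular speed at r = 7.79416×10^8 km: v_c = √(μ/r) = 13.049 km/s.
Vis-viva on the transfer ellipse at r = 7.79416×10^8 km gives v_t = √[μ(2/r − 1/a_t)] = 7.4669 km/s.
Δv₂ = |v_t − v_c| = |7.4669 − 13.049| = 5.582 km/s.

Δv₂ = 5582 m/s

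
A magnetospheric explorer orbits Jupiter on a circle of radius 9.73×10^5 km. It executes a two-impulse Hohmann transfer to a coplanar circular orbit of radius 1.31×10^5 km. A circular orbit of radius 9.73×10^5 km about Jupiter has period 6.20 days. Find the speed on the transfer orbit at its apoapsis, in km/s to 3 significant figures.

v = 5.56 km/s

From Kepler's third law T² = 4π²r³/μ at r = 9.73×10^5 km, T = 6.20 days = 6.20 × 86400 s = 5.3568×10^5 s: μ = 4π²r³/T² = 1.26732×10^8 km³/s².
Transfer-ellipse semi-major axis a_t = (r₁ + r₂)/2 = (9.730×10^5 + 1.310×10^5)/2 = 5.520×10^5 km.
The apoapsis of the transfer ellipse is at r = 9.730×10^5 km.
Vis-viva: v = √[μ(2/r − 1/a_t)] = √[1.26732×10^8 × (2/9.730×10^5 − 1/5.520×10^5)] = 5.560 km/s.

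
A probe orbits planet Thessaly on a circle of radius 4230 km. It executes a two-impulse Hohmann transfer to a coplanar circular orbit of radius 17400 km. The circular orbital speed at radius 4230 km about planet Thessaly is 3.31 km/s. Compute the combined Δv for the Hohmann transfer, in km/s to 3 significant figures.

From the circular-orbit relation v² = μ/r at r = 4230 km: μ = v²r = (3.31)² × 4230 = 46344.3 km³/s².
Transfer-ellipse semi-major axis a_t = (r₁ + r₂)/2 = (4230 + 17400)/2 = 10815 km.
Circular speed at r₁: v₁ = √(μ/r₁) = √(46344.3/4230) = 3.3100 km/s.
On the transfer ellipse at r₁, vis-viva equation gives v_p = √[μ(2/r₁ − 1/a_t)] = 4.1985 km/s.
First burn Δv₁ = |v_p − v₁| = 0.8885 km/s.
Circular speed at r₂: v₂ = √(μ/r₂) = 1.632013 km/s.
Transfer-orbit speed at r₂: v_a = √[μ(2/r₂ − 1/a_t)] = 1.020659 km/s.
Second burn Δv₂ = |v₂ − v_a| = 0.6114 km/s.
Δv = Δv₁ + Δv₂ = 0.8885 + 0.6114 = 1.500 km/s.

Δv = 1.50 km/s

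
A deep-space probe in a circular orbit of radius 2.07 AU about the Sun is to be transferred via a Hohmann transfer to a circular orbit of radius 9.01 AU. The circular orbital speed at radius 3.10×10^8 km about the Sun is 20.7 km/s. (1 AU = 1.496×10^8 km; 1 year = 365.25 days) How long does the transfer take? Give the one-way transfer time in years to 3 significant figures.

t = 6.52 years

From the circular-orbit relation v² = μ/r at r = 3.10×10^8 km: μ = v²r = (20.7)² × 3.10×10^8 = 1.32832×10^11 km³/s².
In km: r₁ = 2.07 × 1.496×10^8 = 3.09672×10^8 km; r₂ = 9.01 × 1.496×10^8 = 1.347896×10^9 km.
The Hohmann ellipse has a_t = (r₁ + r₂)/2 = 8.28784×10^8 km.
By Kepler's third law the transfer-orbit period is T = 2π√(a_t³/μ), so t = T/2 = 2.057×10^8 s.
Converting: 2.057×10^8 s ÷ 3.15576×10^7 s/year (365.25 × 86400) = 6.52 years.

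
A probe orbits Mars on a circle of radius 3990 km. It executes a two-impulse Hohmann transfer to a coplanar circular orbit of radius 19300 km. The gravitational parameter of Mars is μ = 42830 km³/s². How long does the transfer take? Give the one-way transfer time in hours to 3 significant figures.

t = 5.30 hours

Semi-major axis of the transfer orbit: a_t = (3990 + 19300)/2 = 11645 km.
Half the transfer-orbit period gives t = π√(a_t³/μ) = 19080 s.
Converting: 19080 s ÷ 3600 s/hour = 5.30 hours.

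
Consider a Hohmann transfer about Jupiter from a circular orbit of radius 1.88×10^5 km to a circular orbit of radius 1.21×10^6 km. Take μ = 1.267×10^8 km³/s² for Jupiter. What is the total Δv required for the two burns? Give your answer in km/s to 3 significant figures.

Semi-major axis of the transfer orbit: a_t = (1.880×10^5 + 1.210×10^6)/2 = 6.990×10^5 km.
Circular speed at r₁: v₁ = √(μ/r₁) = √(1.267×10^8/1.880×10^5) = 25.9603 km/s.
On the transfer ellipse at r₁, vis-viva gives v_p = √[μ(2/r₁ − 1/a_t)] = 34.1557 km/s.
First burn Δv₁ = |v_p − v₁| = 8.195 km/s.
Circular speed at r₂: v₂ = √(μ/r₂) = 10.233 km/s.
Transfer-orbit speed at r₂: v_a = √[μ(2/r₂ − 1/a_t)] = 5.3068 km/s.
Second burn Δv₂ = |v₂ − v_a| = 4.926 km/s.
Total Δv = Δv₁ + Δv₂ = 13.12 km/s.

Δv = 13.1 km/s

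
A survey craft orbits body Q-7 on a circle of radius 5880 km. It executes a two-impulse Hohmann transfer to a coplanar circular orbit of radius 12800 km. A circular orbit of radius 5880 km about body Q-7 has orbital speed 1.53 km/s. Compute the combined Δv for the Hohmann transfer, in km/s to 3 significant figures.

Δv = 0.475 km/s

From the circular-orbit relation v² = μ/r at r = 5880 km: μ = v²r = (1.53)² × 5880 = 13764.5 km³/s².
Semi-major axis of the transfer orbit: a_t = (5880 + 12800)/2 = 9340 km.
Circular speed at r₁: v₁ = √(μ/r₁) = √(13764.5/5880) = 1.5300 km/s.
Transfer-orbit speed at r₁ (v² = μ(2/r − 1/a)): v_p = √[μ(2/r₁ − 1/a_t)] = 1.7911 km/s.
First burn Δv₁ = |v_p − v₁| = 0.2611 km/s.
At r₂, v₂ = √(μ/r₂) = 1.037 km/s.
Transfer-orbit speed at r₂: v_a = √[μ(2/r₂ − 1/a_t)] = 0.8228 km/s.
Second burn Δv₂ = |v₂ − v_a| = 0.2142 km/s.
Δv = Δv₁ + Δv₂ = 0.2611 + 0.2142 = 0.4753 km/s.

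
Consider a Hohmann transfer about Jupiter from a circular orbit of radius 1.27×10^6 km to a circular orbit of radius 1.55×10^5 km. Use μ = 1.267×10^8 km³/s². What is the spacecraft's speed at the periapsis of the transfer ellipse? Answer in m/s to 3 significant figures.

v = 38200 m/s

The Hohmann ellipse has a_t = (r₁ + r₂)/2 = 7.125×10^5 km.
At periapsis, r = 1.550×10^5 km.
From the vis-viva equation, v = √[μ(2/r − 1/a_t)] = 38.17 km/s.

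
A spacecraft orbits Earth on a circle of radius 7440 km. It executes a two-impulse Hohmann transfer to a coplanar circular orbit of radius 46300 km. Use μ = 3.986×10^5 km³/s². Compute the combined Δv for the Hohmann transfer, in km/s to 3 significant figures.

Semi-major axis of the transfer orbit: a_t = (7440 + 46300)/2 = 26870 km.
Circular speed at r₁: v₁ = √(μ/r₁) = √(3.986×10^5/7440) = 7.3195 km/s.
Transfer-orbit speed at r₁ (vis-viva equation): v_p = √[μ(2/r₁ − 1/a_t)] = 9.6081 km/s.
First burn Δv₁ = |v_p − v₁| = 2.289 km/s.
At r₂, v₂ = √(μ/r₂) = 2.934 km/s.
Transfer-orbit speed at r₂: v_a = √[μ(2/r₂ − 1/a_t)] = 1.544 km/s.
Second burn Δv₂ = |v₂ − v_a| = 1.390 km/s.
Total Δv = Δv₁ + Δv₂ = 3.679 km/s.

Δv = 3.68 km/s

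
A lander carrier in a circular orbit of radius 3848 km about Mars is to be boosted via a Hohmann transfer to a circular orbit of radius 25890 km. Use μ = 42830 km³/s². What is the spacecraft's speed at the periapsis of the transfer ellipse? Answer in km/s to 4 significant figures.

Semi-major axis of the transfer orbit: a_t = (3848 + 25890)/2 = 14869 km.
At periapsis, r = 3848 km.
Vis-viva: v = √[μ(2/r − 1/a_t)] = √[42830 × (2/3848 − 1/14869)] = 4.402 km/s.

v = 4.402 km/s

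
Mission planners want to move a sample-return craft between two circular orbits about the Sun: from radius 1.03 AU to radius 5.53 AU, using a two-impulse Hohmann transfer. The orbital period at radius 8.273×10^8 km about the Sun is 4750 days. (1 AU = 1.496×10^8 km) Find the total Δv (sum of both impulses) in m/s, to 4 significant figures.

Δv = 14330 m/s

From Kepler's third law T² = 4π²r³/μ at r = 8.273×10^8 km, T = 4750 days = 4750 × 86400 s = 4.104×10^8 s: μ = 4π²r³/T² = 1.32719×10^11 km³/s².
In km: r₁ = 1.03 × 1.496×10^8 = 1.54088×10^8 km; r₂ = 5.53 × 1.496×10^8 = 8.27288×10^8 km.
Semi-major axis of the transfer orbit: a_t = (1.54088×10^8 + 8.27288×10^8)/2 = 4.90688×10^8 km.
Circular speed at r₁: v₁ = √(μ/r₁) = √(1.32719×10^11/1.54088×10^8) = 29.348 km/s.
Transfer-orbit speed at r₁ (vis-viva equation): v_p = √[μ(2/r₁ − 1/a_t)] = 38.107 km/s.
First burn Δv₁ = |v_p − v₁| = 8.759 km/s.
Circular speed at r₂: v₂ = √(μ/r₂) = 12.666 km/s.
Transfer-orbit speed at r₂: v_a = √[μ(2/r₂ − 1/a_t)] = 7.0977 km/s.
Second burn Δv₂ = |v₂ − v_a| = 5.568 km/s.
Δv = Δv₁ + Δv₂ = 8.759 + 5.568 = 14.33 km/s.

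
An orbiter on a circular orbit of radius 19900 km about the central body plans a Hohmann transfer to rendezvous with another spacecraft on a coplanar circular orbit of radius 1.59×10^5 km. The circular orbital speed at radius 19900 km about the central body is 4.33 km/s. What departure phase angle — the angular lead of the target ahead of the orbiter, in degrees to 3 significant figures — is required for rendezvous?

From the circular-orbit relation v² = μ/r at r = 19900 km: μ = v²r = (4.33)² × 19900 = 3.73103×10^5 km³/s².
The Hohmann ellipse has a_t = (r₁ + r₂)/2 = 89450 km.
The half-period of the transfer ellipse is t = π√(a_t³/μ) = 1.376×10^5 s.
Target angular speed ω₂ = √(μ/r₂³) = 9.634×10^-6 rad/s.
Angle swept by the target during transfer: ω₂·t = 1.3256 rad = 75.95°.
The orbiter traverses 180° on the transfer ellipse, so the target must lead by 180° − 75.95° = 104°.

φ = 104°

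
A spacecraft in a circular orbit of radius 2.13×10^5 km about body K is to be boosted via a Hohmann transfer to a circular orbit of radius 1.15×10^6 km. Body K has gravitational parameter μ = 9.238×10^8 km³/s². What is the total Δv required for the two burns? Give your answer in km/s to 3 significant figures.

Δv = 32.2 km/s

Semi-major axis of the transfer orbit: a_t = (2.130×10^5 + 1.150×10^6)/2 = 6.815×10^5 km.
At r₁ the circular-orbit speed is v₁ = √(μ/r₁) = 65.86 km/s.
Transfer-orbit speed at r₁ (vis-viva equation): v_p = √[μ(2/r₁ − 1/a_t)] = 85.55 km/s.
First burn Δv₁ = |v_p − v₁| = 19.69 km/s.
At r₂, v₂ = √(μ/r₂) = 28.343 km/s.
Transfer-orbit speed at r₂: v_a = √[μ(2/r₂ − 1/a_t)] = 15.845 km/s.
Second burn Δv₂ = |v₂ − v_a| = 12.50 km/s.
Δv = Δv₁ + Δv₂ = 19.69 + 12.50 = 32.19 km/s.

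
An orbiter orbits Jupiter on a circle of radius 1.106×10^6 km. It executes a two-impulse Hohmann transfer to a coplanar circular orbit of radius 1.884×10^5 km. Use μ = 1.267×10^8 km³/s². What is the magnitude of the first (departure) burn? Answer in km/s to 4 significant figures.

Δv₁ = 4.928 km/s

Semi-major axis of the transfer orbit: a_t = (1.106×10^6 + 1.884×10^5)/2 = 6.472×10^5 km.
Circular speed at r = 1.106×10^6 km: v_c = √(μ/r) = 10.703 km/s.
Transfer-orbit speed at the same r (vis-viva, a = a_t): v_t = √[μ(2/r − 1/a_t)] = 5.7747 km/s.
Δv₁ = |v_t − v_c| = |5.7747 − 10.703| = 4.928 km/s.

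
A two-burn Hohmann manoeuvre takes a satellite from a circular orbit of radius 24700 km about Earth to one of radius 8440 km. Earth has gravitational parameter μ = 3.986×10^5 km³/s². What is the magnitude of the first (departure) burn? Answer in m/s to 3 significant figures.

Semi-major axis of the transfer orbit: a_t = (24700 + 8440)/2 = 16570 km.
Circular speed at r = 24700 km: v_c = √(μ/r) = 4.017 km/s.
Vis-viva on the transfer ellipse at r = 24700 km gives v_t = √[μ(2/r − 1/a_t)] = 2.867 km/s.
Δv₁ = |v_t − v_c| = |2.867 − 4.017| = 1.150 km/s.

Δv₁ = 1150 m/s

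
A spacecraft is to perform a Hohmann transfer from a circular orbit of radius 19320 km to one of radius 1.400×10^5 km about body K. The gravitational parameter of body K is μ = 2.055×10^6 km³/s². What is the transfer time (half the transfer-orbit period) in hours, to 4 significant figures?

Semi-major axis of the transfer orbit: a_t = (19320 + 1.400×10^5)/2 = 79660 km.
Transfer time t = π√(a_t³/μ) = π√((79660)³ / 2.055×10^6) = 49270 s.
Converting: 49270 s ÷ 3600 s/hour = 13.69 hours.

t = 13.69 hours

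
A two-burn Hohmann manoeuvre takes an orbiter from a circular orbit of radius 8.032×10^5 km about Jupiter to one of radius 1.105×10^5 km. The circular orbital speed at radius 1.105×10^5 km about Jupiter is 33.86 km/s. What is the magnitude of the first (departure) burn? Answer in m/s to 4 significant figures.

From the circular-orbit relation v² = μ/r at r = 1.105×10^5 km: μ = v²r = (33.86)² × 1.105×10^5 = 1.26688×10^8 km³/s².
Semi-major axis of the transfer orbit: a_t = (8.032×10^5 + 1.105×10^5)/2 = 4.5685×10^5 km.
Circular speed at r = 8.032×10^5 km: v_c = √(μ/r) = 12.559 km/s.
Transfer-orbit speed at the same r (vis-viva, a = a_t): v_t = √[μ(2/r − 1/a_t)] = 6.1766 km/s.
Δv₁ = |v_t − v_c| = |6.1766 − 12.559| = 6.382 km/s.

Δv₁ = 6382 m/s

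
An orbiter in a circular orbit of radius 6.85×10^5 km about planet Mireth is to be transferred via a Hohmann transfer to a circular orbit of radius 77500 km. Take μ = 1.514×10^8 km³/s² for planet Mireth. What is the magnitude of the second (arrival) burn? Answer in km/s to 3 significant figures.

Δv₂ = 15.0 km/s

Semi-major axis of the transfer orbit: a_t = (6.850×10^5 + 77500)/2 = 3.8125×10^5 km.
On the circular orbit at r = 77500 km, v_c = √(μ/r) = 44.20 km/s.
Vis-viva on the transfer ellipse at r = 77500 km gives v_t = √[μ(2/r − 1/a_t)] = 59.25 km/s.
Δv₂ = |v_t − v_c| = |59.25 − 44.20| = 15.05 km/s.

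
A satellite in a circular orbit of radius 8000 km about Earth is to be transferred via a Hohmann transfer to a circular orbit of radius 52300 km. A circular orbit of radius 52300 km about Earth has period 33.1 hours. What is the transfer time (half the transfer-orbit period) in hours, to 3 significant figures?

From Kepler's third law T² = 4π²r³/μ at r = 52300 km, T = 33.1 hours = 33.1 × 3600 s = 1.1916×10^5 s: μ = 4π²r³/T² = 3.97744×10^5 km³/s².
Semi-major axis of the transfer orbit: a_t = (8000 + 52300)/2 = 30150 km.
By Kepler's third law the transfer-orbit period is T = 2π√(a_t³/μ), so t = T/2 = 26080 s.
Converting: 26080 s ÷ 3600 s/hour = 7.24 hours.

t = 7.24 hours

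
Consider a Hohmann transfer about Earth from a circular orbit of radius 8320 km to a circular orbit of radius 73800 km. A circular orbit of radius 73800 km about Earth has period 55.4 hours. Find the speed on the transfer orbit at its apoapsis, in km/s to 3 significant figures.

From Kepler's third law T² = 4π²r³/μ at r = 73800 km, T = 55.4 hours = 55.4 × 3600 s = 1.9944×10^5 s: μ = 4π²r³/T² = 3.98937×10^5 km³/s².
Transfer-ellipse semi-major axis a_t = (r₁ + r₂)/2 = (8320 + 73800)/2 = 41060 km.
The apoapsis of the transfer ellipse is at r = 73800 km.
From the vis-viva equation, v = √[μ(2/r − 1/a_t)] = 1.047 km/s.

v = 1.05 km/s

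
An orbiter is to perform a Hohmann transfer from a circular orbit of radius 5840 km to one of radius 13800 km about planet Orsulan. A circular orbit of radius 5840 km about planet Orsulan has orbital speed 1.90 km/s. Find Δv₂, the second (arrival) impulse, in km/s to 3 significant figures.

Δv₂ = 0.283 km/s

From the circular-orbit relation v² = μ/r at r = 5840 km: μ = v²r = (1.90)² × 5840 = 21082.4 km³/s².
Transfer-ellipse semi-major axis a_t = (r₁ + r₂)/2 = (5840 + 13800)/2 = 9820 km.
On the circular orbit at r = 13800 km, v_c = √(μ/r) = 1.236 km/s.
Vis-viva on the transfer ellipse at r = 13800 km gives v_t = √[μ(2/r − 1/a_t)] = 0.9532 km/s.
Δv₂ = |v_t − v_c| = |0.9532 − 1.236| = 0.2828 km/s.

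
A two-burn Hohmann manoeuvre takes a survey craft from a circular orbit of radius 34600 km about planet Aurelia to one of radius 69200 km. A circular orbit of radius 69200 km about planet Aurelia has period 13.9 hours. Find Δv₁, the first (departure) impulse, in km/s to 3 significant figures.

From Kepler's third law T² = 4π²r³/μ at r = 69200 km, T = 13.9 hours = 13.9 × 3600 s = 50040 s: μ = 4π²r³/T² = 5.22448×10^6 km³/s².
Transfer-ellipse semi-major axis a_t = (r₁ + r₂)/2 = (34600 + 69200)/2 = 51900 km.
On the circular orbit at r = 34600 km, v_c = √(μ/r) = 12.288 km/s.
Vis-viva on the transfer ellipse at r = 34600 km gives v_t = √[μ(2/r − 1/a_t)] = 14.189 km/s.
Δv₁ = |v_t − v_c| = |14.189 − 12.288| = 1.901 km/s.

Δv₁ = 1.90 km/s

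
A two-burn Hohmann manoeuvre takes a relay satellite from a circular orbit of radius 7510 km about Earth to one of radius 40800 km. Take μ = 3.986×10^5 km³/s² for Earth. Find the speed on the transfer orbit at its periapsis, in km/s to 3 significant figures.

Transfer-ellipse semi-major axis a_t = (r₁ + r₂)/2 = (7510 + 40800)/2 = 24155 km.
The periapsis of the transfer ellipse is at r = 7510 km.
Applying v² = μ(2/r − 1/a_t): v = 9.468 km/s.

v = 9.47 km/s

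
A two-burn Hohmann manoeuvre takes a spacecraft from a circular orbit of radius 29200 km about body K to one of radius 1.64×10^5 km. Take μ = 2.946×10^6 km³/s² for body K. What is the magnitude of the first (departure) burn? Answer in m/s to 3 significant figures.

The Hohmann ellipse has a_t = (r₁ + r₂)/2 = 96600 km.
Circular speed at r = 29200 km: v_c = √(μ/r) = 10.0444 km/s.
Vis-viva on the transfer ellipse at r = 29200 km gives v_t = √[μ(2/r − 1/a_t)] = 13.0875 km/s.
Δv₁ = |v_t − v_c| = |13.0875 − 10.0444| = 3.043 km/s.

Δv₁ = 3040 m/s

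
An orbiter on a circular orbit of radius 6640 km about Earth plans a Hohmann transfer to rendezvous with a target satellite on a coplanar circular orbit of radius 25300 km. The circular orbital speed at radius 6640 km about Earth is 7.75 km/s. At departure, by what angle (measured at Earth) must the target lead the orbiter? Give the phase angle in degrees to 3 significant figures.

From the circular-orbit relation v² = μ/r at r = 6640 km: μ = v²r = (7.75)² × 6640 = 3.98815×10^5 km³/s².
The Hohmann ellipse has a_t = (r₁ + r₂)/2 = 15970 km.
Transfer time t = π√(a_t³/μ) = 10039.7 s.
Target angular speed ω₂ = √(μ/r₂³) = 1.56930×10^-4 rad/s.
Angle swept by the target during transfer: ω₂·t = 1.5755 rad = 90.27°.
The orbiter traverses 180° on the transfer ellipse, so the target must lead by 180° − 90.27° = 89.7°.

φ = 89.7°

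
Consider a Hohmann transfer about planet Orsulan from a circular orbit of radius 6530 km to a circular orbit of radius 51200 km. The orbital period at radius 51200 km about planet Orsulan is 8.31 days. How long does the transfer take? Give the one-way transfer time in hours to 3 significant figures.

From Kepler's third law T² = 4π²r³/μ at r = 51200 km, T = 8.31 days = 8.31 × 86400 s = 7.17984×10^5 s: μ = 4π²r³/T² = 10278.7 km³/s².
Semi-major axis of the transfer orbit: a_t = (6530 + 51200)/2 = 28865 km.
By Kepler's third law the transfer-orbit period is T = 2π√(a_t³/μ), so t = T/2 = 1.520×10^5 s.
Converting: 1.520×10^5 s ÷ 3600 s/hour = 42.2 hours.

t = 42.2 hours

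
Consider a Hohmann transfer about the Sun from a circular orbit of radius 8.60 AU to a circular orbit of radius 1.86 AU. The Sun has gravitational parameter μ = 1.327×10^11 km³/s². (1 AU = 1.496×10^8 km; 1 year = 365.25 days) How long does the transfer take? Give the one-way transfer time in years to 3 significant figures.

t = 5.98 years

In km: r₁ = 8.60 × 1.496×10^8 = 1.28656×10^9 km; r₂ = 1.86 × 1.496×10^8 = 2.78256×10^8 km.
Semi-major axis of the transfer orbit: a_t = (1.28656×10^9 + 2.78256×10^8)/2 = 7.82408×10^8 km.
Half the transfer-orbit period gives t = π√(a_t³/μ) = 1.887×10^8 s.
Converting: 1.887×10^8 s ÷ 3.15576×10^7 s/year (365.25 × 86400) = 5.98 years.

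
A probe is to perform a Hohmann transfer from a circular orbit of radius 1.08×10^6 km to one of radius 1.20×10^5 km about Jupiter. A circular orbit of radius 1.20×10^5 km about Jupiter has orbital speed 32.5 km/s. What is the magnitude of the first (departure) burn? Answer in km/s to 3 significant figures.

From the circular-orbit relation v² = μ/r at r = 1.20×10^5 km: μ = v²r = (32.5)² × 1.20×10^5 = 1.26750×10^8 km³/s².
Semi-major axis of the transfer orbit: a_t = (1.080×10^6 + 1.200×10^5)/2 = 6.000×10^5 km.
Circular speed at r = 1.080×10^6 km: v_c = √(μ/r) = 10.83333 km/s.
Vis-viva on the transfer ellipse at r = 1.080×10^6 km gives v_t = √[μ(2/r − 1/a_t)] = 4.844814 km/s.
Δv₁ = |v_t − v_c| = |4.844814 − 10.83333| = 5.989 km/s.

Δv₁ = 5.99 km/s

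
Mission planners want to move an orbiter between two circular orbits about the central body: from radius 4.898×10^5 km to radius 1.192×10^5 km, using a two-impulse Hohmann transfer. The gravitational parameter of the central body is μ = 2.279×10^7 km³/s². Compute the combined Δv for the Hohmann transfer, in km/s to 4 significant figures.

Semi-major axis of the transfer orbit: a_t = (4.898×10^5 + 1.192×10^5)/2 = 3.045×10^5 km.
Circular speed at r₁: v₁ = √(μ/r₁) = √(2.279×10^7/4.898×10^5) = 6.821 km/s.
Transfer-orbit speed at r₁ (vis-viva): v_a = √[μ(2/r₁ − 1/a_t)] = 4.268 km/s.
First burn Δv₁ = |v_a − v₁| = 2.553 km/s.
At r₂, v₂ = √(μ/r₂) = 13.83 km/s.
Transfer-orbit speed at r₂: v_p = √[μ(2/r₂ − 1/a_t)] = 17.54 km/s.
Second burn Δv₂ = |v₂ − v_p| = 3.710 km/s.
Δv = Δv₁ + Δv₂ = 2.553 + 3.710 = 6.263 km/s.

Δv = 6.263 km/s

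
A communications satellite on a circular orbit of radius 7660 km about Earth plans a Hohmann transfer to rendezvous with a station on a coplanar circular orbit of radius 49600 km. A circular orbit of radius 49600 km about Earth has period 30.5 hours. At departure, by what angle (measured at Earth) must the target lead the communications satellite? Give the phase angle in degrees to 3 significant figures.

φ = 101°

From Kepler's third law T² = 4π²r³/μ at r = 49600 km, T = 30.5 hours = 30.5 × 3600 s = 1.098×10^5 s: μ = 4π²r³/T² = 3.99577×10^5 km³/s².
Transfer-ellipse semi-major axis a_t = (r₁ + r₂)/2 = (7660 + 49600)/2 = 28630 km.
Transfer time t = π√(a_t³/μ) = 24076 s.
The target's mean motion on its circular orbit is ω₂ = √(μ/r₂³) = 5.7224×10^-5 rad/s.
Angle swept by the target during transfer: ω₂·t = 1.3777 rad = 78.94°.
The communications satellite traverses 180° on the transfer ellipse, so the target must lead by 180° − 78.94° = 101°.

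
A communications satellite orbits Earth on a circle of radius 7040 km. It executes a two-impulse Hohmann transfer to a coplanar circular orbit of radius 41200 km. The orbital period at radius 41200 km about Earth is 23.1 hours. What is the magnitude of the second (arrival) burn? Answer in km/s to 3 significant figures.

From Kepler's third law T² = 4π²r³/μ at r = 41200 km, T = 23.1 hours = 23.1 × 3600 s = 83160 s: μ = 4π²r³/T² = 3.99229×10^5 km³/s².
Semi-major axis of the transfer orbit: a_t = (7040 + 41200)/2 = 24120 km.
Circular speed at r = 41200 km: v_c = √(μ/r) = 3.113 km/s.
Vis-viva on the transfer ellipse at r = 41200 km gives v_t = √[μ(2/r − 1/a_t)] = 1.682 km/s.
Δv₂ = |v_t − v_c| = |1.682 − 3.113| = 1.431 km/s.

Δv₂ = 1.43 km/s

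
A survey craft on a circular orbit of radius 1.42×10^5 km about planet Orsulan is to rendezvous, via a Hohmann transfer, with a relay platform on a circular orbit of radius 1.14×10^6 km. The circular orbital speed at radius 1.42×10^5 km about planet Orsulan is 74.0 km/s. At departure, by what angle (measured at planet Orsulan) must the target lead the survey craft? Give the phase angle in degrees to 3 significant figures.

φ = 104°

From the circular-orbit relation v² = μ/r at r = 1.42×10^5 km: μ = v²r = (74.0)² × 1.42×10^5 = 7.77592×10^8 km³/s².
The Hohmann ellipse has a_t = (r₁ + r₂)/2 = 6.410×10^5 km.
Transfer time t = π√(a_t³/μ) = 57818 s.
The target's mean motion on its circular orbit is ω₂ = √(μ/r₂³) = 2.2910×10^-5 rad/s.
Angle swept by the target during transfer: ω₂·t = 1.3246 rad = 75.89°.
Arrival is 180° from departure on the ellipse, so φ = 180° − 75.89° = 104°.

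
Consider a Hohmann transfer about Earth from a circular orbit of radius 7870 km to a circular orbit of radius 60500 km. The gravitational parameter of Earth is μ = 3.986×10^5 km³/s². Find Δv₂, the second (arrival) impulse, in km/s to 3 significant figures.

Δv₂ = 1.34 km/s

Transfer-ellipse semi-major axis a_t = (r₁ + r₂)/2 = (7870 + 60500)/2 = 34185 km.
Circular speed at r = 60500 km: v_c = √(μ/r) = 2.567 km/s.
Vis-viva on the transfer ellipse at r = 60500 km gives v_t = √[μ(2/r − 1/a_t)] = 1.232 km/s.
Δv₂ = |v_t − v_c| = |1.232 − 2.567| = 1.335 km/s.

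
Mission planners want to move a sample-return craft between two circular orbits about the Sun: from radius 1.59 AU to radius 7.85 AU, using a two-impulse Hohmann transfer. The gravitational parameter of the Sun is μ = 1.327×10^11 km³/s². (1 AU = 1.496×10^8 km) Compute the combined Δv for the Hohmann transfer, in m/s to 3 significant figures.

Δv = 11300 m/s

In km: r₁ = 1.59 × 1.496×10^8 = 2.37864×10^8 km; r₂ = 7.85 × 1.496×10^8 = 1.17436×10^9 km.
Semi-major axis of the transfer orbit: a_t = (2.37864×10^8 + 1.17436×10^9)/2 = 7.06112×10^8 km.
Circular speed at r₁: v₁ = √(μ/r₁) = √(1.327×10^11/2.37864×10^8) = 23.6195 km/s.
On the transfer ellipse at r₁, v² = μ(2/r − 1/a) gives v_p = √[μ(2/r₁ − 1/a_t)] = 30.4604 km/s.
First burn Δv₁ = |v_p − v₁| = 6.841 km/s.
Circular speed at r₂: v₂ = √(μ/r₂) = 10.63 km/s.
Transfer-orbit speed at r₂: v_a = √[μ(2/r₂ − 1/a_t)] = 6.170 km/s.
Second burn Δv₂ = |v₂ − v_a| = 4.460 km/s.
Total Δv = Δv₁ + Δv₂ = 11.30 km/s.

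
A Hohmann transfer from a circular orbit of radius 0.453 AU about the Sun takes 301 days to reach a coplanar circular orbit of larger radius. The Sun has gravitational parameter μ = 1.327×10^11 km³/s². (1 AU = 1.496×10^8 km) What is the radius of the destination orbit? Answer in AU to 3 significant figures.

r₂ = 2.34 AU

In km: r₁ = 0.453 × 1.496×10^8 = 6.77688×10^7 km.
Transfer time t = 301 days = 2.60064×10^7 s, and t = π√(a_t³/μ).
So a_t = (μ t²/π²)^(1/3) = (1.327×10^11 × (2.60064×10^7)² / π²)^(1/3) = 2.0873×10^8 km.
Since a_t = (r₁ + r₂)/2, r₂ = 2a_t − r₁ = 2×2.0873×10^8 − 6.77688×10^7 = 3.496912×10^8 km.
In AU: r₂ = 3.496912×10^8 / 1.496×10^8 = 2.34 AU.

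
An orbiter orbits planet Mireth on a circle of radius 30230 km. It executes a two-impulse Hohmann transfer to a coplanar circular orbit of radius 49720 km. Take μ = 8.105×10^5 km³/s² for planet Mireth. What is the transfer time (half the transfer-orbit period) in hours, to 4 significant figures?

Semi-major axis of the transfer orbit: a_t = (30230 + 49720)/2 = 39975 km.
By Kepler's third law the transfer-orbit period is T = 2π√(a_t³/μ), so t = T/2 = 27890 s.
Converting: 27890 s ÷ 3600 s/hour = 7.747 hours.

t = 7.747 hours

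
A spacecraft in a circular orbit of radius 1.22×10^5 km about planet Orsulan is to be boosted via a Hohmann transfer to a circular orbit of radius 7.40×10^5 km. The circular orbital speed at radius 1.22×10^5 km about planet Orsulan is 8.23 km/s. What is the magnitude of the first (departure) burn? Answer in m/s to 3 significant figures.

From the circular-orbit relation v² = μ/r at r = 1.22×10^5 km: μ = v²r = (8.23)² × 1.22×10^5 = 8.26341×10^6 km³/s².
Transfer-ellipse semi-major axis a_t = (r₁ + r₂)/2 = (1.220×10^5 + 7.400×10^5)/2 = 4.310×10^5 km.
Circular speed at r = 1.220×10^5 km: v_c = √(μ/r) = 8.2300 km/s.
Vis-viva on the transfer ellipse at r = 1.220×10^5 km gives v_t = √[μ(2/r − 1/a_t)] = 10.784 km/s.
Δv₁ = |v_t − v_c| = |10.784 − 8.2300| = 2.554 km/s.

Δv₁ = 2550 m/s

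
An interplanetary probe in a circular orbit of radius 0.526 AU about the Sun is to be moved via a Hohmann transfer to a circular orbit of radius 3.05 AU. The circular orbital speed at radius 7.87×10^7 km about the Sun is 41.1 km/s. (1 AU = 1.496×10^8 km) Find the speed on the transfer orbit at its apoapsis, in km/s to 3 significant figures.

From the circular-orbit relation v² = μ/r at r = 7.87×10^7 km: μ = v²r = (41.1)² × 7.87×10^7 = 1.32941×10^11 km³/s².
In km: r₁ = 0.526 × 1.496×10^8 = 7.86896×10^7 km; r₂ = 3.05 × 1.496×10^8 = 4.5628×10^8 km.
The Hohmann ellipse has a_t = (r₁ + r₂)/2 = 2.674848×10^8 km.
At apoapsis, r = 4.5628×10^8 km.
From the vis-viva equation, v = √[μ(2/r − 1/a_t)] = 9.258 km/s.

v = 9.26 km/s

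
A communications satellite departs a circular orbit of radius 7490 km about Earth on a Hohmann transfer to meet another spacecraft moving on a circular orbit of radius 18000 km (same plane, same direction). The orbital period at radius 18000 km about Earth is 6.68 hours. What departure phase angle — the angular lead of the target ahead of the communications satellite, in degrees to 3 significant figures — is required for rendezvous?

φ = 72.8°

From Kepler's third law T² = 4π²r³/μ at r = 18000 km, T = 6.68 hours = 6.68 × 3600 s = 24048 s: μ = 4π²r³/T² = 3.98125×10^5 km³/s².
Semi-major axis of the transfer orbit: a_t = (7490 + 18000)/2 = 12745 km.
The half-period of the transfer ellipse is t = π√(a_t³/μ) = 7163.9 s.
Target angular speed ω₂ = √(μ/r₂³) = 2.6128×10^-4 rad/s.
Angle swept by the target during transfer: ω₂·t = 1.8718 rad = 107.2°.
Arrival is 180° from departure on the ellipse, so φ = 180° − 107.2° = 72.8°.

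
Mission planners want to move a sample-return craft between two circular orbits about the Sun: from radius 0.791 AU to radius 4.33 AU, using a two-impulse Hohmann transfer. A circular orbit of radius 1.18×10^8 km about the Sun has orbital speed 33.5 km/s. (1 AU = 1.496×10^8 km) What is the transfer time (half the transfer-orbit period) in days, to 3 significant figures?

t = 749 days

From the circular-orbit relation v² = μ/r at r = 1.18×10^8 km: μ = v²r = (33.5)² × 1.18×10^8 = 1.32426×10^11 km³/s².
In km: r₁ = 0.791 × 1.496×10^8 = 1.183336×10^8 km; r₂ = 4.33 × 1.496×10^8 = 6.47768×10^8 km.
Transfer-ellipse semi-major axis a_t = (r₁ + r₂)/2 = (1.183336×10^8 + 6.47768×10^8)/2 = 3.830508×10^8 km.
By Kepler's third law the transfer-orbit period is T = 2π√(a_t³/μ), so t = T/2 = 6.472×10^7 s.
Converting: 6.472×10^7 s ÷ 86400 s/day = 749 days.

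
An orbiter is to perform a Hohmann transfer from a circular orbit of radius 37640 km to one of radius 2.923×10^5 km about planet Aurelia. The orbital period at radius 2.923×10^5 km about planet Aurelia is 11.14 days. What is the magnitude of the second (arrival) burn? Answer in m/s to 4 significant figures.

Δv₂ = 996.7 m/s

From Kepler's third law T² = 4π²r³/μ at r = 2.923×10^5 km, T = 11.14 days = 11.14 × 86400 s = 9.62496×10^5 s: μ = 4π²r³/T² = 1.06426×10^6 km³/s².
Transfer-ellipse semi-major axis a_t = (r₁ + r₂)/2 = (37640 + 2.923×10^5)/2 = 1.6497×10^5 km.
Circular speed at r = 2.923×10^5 km: v_c = √(μ/r) = 1.90814 km/s.
Transfer-orbit speed at the same r (vis-viva, a = a_t): v_t = √[μ(2/r − 1/a_t)] = 0.911448 km/s.
Δv₂ = |v_t − v_c| = |0.911448 − 1.90814| = 0.9967 km/s.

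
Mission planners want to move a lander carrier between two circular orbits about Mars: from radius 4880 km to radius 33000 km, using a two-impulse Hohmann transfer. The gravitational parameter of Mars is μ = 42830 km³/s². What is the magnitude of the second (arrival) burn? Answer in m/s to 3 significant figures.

Δv₂ = 561 m/s

The Hohmann ellipse has a_t = (r₁ + r₂)/2 = 18940 km.
Circular speed at r = 33000 km: v_c = √(μ/r) = 1.13924 km/s.
Transfer-orbit speed at the same r (vis-viva, a = a_t): v_t = √[μ(2/r − 1/a_t)] = 0.578278 km/s.
Δv₂ = |v_t − v_c| = |0.578278 − 1.13924| = 0.5610 km/s.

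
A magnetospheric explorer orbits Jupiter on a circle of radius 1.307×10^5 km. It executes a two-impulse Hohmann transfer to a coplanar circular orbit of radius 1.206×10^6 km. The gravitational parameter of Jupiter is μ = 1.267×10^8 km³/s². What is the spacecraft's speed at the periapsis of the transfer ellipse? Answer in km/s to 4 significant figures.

Transfer-ellipse semi-major axis a_t = (r₁ + r₂)/2 = (1.307×10^5 + 1.206×10^6)/2 = 6.6835×10^5 km.
The periapsis of the transfer ellipse is at r = 1.307×10^5 km.
Applying v² = μ(2/r − 1/a_t): v = 41.82 km/s.

v = 41.82 km/s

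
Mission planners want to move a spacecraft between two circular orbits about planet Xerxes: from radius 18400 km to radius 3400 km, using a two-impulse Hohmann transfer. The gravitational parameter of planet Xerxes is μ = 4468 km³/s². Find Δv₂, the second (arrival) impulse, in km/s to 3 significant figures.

Transfer-ellipse semi-major axis a_t = (r₁ + r₂)/2 = (18400 + 3400)/2 = 10900 km.
On the circular orbit at r = 3400 km, v_c = √(μ/r) = 1.1463 km/s.
Transfer-orbit speed at the same r (vis-viva, a = a_t): v_t = √[μ(2/r − 1/a_t)] = 1.4894 km/s.
Δv₂ = |v_t − v_c| = |1.4894 − 1.1463| = 0.3431 km/s.

Δv₂ = 0.343 km/s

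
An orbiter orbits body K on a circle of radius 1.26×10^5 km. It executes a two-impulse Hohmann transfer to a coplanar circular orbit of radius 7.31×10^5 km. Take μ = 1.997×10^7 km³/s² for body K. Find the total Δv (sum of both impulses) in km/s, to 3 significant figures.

Δv = 6.25 km/s

Semi-major axis of the transfer orbit: a_t = (1.260×10^5 + 7.310×10^5)/2 = 4.285×10^5 km.
At r₁ the circular-orbit speed is v₁ = √(μ/r₁) = 12.589 km/s.
Transfer-orbit speed at r₁ (v² = μ(2/r − 1/a)): v_p = √[μ(2/r₁ − 1/a_t)] = 16.443 km/s.
First burn Δv₁ = |v_p − v₁| = 3.854 km/s.
Circular speed at r₂: v₂ = √(μ/r₂) = 5.2267 km/s.
Transfer-orbit speed at r₂: v_a = √[μ(2/r₂ − 1/a_t)] = 2.8343 km/s.
Second burn Δv₂ = |v₂ − v_a| = 2.392 km/s.
Total Δv = Δv₁ + Δv₂ = 6.246 km/s.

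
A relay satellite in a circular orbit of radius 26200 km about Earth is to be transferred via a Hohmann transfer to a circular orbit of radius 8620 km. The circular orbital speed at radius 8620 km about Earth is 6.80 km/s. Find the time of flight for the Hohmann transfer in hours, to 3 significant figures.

From the circular-orbit relation v² = μ/r at r = 8620 km: μ = v²r = (6.80)² × 8620 = 3.98589×10^5 km³/s².
Semi-major axis of the transfer orbit: a_t = (26200 + 8620)/2 = 17410 km.
Transfer time t = π√(a_t³/μ) = π√((17410)³ / 3.98589×10^5) = 11431 s.
Converting: 11431 s ÷ 3600 s/hour = 3.18 hours.

t = 3.18 hours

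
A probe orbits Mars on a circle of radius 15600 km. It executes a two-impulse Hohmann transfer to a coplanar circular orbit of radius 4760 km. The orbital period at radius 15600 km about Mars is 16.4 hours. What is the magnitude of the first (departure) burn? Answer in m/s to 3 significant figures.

From Kepler's third law T² = 4π²r³/μ at r = 15600 km, T = 16.4 hours = 16.4 × 3600 s = 59040 s: μ = 4π²r³/T² = 42997.3 km³/s².
Semi-major axis of the transfer orbit: a_t = (15600 + 4760)/2 = 10180 km.
Circular speed at r = 15600 km: v_c = √(μ/r) = 1.660 km/s.
Vis-viva on the transfer ellipse at r = 15600 km gives v_t = √[μ(2/r − 1/a_t)] = 1.135 km/s.
Δv₁ = |v_t − v_c| = |1.135 − 1.660| = 0.5250 km/s.

Δv₁ = 525 m/s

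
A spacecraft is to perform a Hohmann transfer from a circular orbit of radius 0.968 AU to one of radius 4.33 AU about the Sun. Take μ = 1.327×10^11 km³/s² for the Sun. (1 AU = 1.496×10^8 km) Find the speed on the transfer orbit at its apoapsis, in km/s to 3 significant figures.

v = 8.65 km/s

In km: r₁ = 0.968 × 1.496×10^8 = 1.448128×10^8 km; r₂ = 4.33 × 1.496×10^8 = 6.47768×10^8 km.
Transfer-ellipse semi-major axis a_t = (r₁ + r₂)/2 = (1.448128×10^8 + 6.47768×10^8)/2 = 3.962904×10^8 km.
At apoapsis, r = 6.47768×10^8 km.
From the vis-viva equation, v = √[μ(2/r − 1/a_t)] = 8.652 km/s.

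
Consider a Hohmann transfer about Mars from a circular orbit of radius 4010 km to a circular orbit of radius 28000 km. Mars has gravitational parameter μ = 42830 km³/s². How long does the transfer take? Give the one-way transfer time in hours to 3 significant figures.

Transfer-ellipse semi-major axis a_t = (r₁ + r₂)/2 = (4010 + 28000)/2 = 16005 km.
Half the transfer-orbit period gives t = π√(a_t³/μ) = 30740 s.
Converting: 30740 s ÷ 3600 s/hour = 8.54 hours.

t = 8.54 hours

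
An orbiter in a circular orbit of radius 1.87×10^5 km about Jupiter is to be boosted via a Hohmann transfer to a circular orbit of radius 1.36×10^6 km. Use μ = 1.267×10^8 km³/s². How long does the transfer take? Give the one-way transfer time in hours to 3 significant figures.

Transfer-ellipse semi-major axis a_t = (r₁ + r₂)/2 = (1.870×10^5 + 1.360×10^6)/2 = 7.735×10^5 km.
By Kepler's third law the transfer-orbit period is T = 2π√(a_t³/μ), so t = T/2 = 1.8987×10^5 s.
Converting: 1.8987×10^5 s ÷ 3600 s/hour = 52.7 hours.

t = 52.7 hours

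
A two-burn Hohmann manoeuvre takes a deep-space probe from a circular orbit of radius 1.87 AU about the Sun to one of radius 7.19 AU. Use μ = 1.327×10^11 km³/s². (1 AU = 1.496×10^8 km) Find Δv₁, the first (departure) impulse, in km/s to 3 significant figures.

Δv₁ = 5.66 km/s

In km: r₁ = 1.87 × 1.496×10^8 = 2.79752×10^8 km; r₂ = 7.19 × 1.496×10^8 = 1.075624×10^9 km.
Semi-major axis of the transfer orbit: a_t = (2.79752×10^8 + 1.075624×10^9)/2 = 6.77688×10^8 km.
On the circular orbit at r = 2.79752×10^8 km, v_c = √(μ/r) = 21.780 km/s.
Vis-viva on the transfer ellipse at r = 2.79752×10^8 km gives v_t = √[μ(2/r − 1/a_t)] = 27.439 km/s.
Δv₁ = |v_t − v_c| = |27.439 − 21.780| = 5.659 km/s.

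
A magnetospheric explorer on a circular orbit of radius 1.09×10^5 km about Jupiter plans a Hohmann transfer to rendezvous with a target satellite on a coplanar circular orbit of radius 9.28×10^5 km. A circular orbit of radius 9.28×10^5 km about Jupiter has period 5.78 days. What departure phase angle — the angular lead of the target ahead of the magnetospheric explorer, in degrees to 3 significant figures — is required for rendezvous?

φ = 105°

From Kepler's third law T² = 4π²r³/μ at r = 9.28×10^5 km, T = 5.78 days = 5.78 × 86400 s = 4.99392×10^5 s: μ = 4π²r³/T² = 1.26509×10^8 km³/s².
Semi-major axis of the transfer orbit: a_t = (1.090×10^5 + 9.280×10^5)/2 = 5.185×10^5 km.
The half-period of the transfer ellipse is t = π√(a_t³/μ) = 1.043×10^5 s.
The target's mean motion on its circular orbit is ω₂ = √(μ/r₂³) = 1.258×10^-5 rad/s.
Angle swept by the target during transfer: ω₂·t = 1.3121 rad = 75.18°.
The magnetospheric explorer traverses 180° on the transfer ellipse, so the target must lead by 180° − 75.18° = 105°.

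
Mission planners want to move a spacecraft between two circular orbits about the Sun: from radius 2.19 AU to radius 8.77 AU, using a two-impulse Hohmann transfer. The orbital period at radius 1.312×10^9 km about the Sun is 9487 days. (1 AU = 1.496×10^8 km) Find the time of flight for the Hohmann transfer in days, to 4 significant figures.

From Kepler's third law T² = 4π²r³/μ at r = 1.312×10^9 km, T = 9487 days = 9487 × 86400 s = 8.196768×10^8 s: μ = 4π²r³/T² = 1.32702×10^11 km³/s².
In km: r₁ = 2.19 × 1.496×10^8 = 3.27624×10^8 km; r₂ = 8.77 × 1.496×10^8 = 1.311992×10^9 km.
The Hohmann ellipse has a_t = (r₁ + r₂)/2 = 8.19808×10^8 km.
By Kepler's third law the transfer-orbit period is T = 2π√(a_t³/μ), so t = T/2 = 2.024×10^8 s.
Converting: 2.024×10^8 s ÷ 86400 s/day = 2343 days.

t = 2343 days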